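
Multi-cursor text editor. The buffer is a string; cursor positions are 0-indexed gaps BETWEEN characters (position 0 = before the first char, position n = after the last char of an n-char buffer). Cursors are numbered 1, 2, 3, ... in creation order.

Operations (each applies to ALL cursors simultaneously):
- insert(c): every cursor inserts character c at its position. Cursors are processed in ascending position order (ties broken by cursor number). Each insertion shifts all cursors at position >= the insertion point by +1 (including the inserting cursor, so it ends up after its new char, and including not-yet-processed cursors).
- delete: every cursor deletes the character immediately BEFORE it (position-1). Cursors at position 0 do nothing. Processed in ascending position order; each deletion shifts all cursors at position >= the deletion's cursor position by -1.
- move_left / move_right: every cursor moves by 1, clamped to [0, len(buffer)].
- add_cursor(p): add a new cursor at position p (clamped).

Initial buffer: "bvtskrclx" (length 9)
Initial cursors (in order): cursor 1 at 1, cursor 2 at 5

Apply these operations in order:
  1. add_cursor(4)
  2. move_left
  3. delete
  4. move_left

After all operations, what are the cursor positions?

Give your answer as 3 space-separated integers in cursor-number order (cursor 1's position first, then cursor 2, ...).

Answer: 0 1 1

Derivation:
After op 1 (add_cursor(4)): buffer="bvtskrclx" (len 9), cursors c1@1 c3@4 c2@5, authorship .........
After op 2 (move_left): buffer="bvtskrclx" (len 9), cursors c1@0 c3@3 c2@4, authorship .........
After op 3 (delete): buffer="bvkrclx" (len 7), cursors c1@0 c2@2 c3@2, authorship .......
After op 4 (move_left): buffer="bvkrclx" (len 7), cursors c1@0 c2@1 c3@1, authorship .......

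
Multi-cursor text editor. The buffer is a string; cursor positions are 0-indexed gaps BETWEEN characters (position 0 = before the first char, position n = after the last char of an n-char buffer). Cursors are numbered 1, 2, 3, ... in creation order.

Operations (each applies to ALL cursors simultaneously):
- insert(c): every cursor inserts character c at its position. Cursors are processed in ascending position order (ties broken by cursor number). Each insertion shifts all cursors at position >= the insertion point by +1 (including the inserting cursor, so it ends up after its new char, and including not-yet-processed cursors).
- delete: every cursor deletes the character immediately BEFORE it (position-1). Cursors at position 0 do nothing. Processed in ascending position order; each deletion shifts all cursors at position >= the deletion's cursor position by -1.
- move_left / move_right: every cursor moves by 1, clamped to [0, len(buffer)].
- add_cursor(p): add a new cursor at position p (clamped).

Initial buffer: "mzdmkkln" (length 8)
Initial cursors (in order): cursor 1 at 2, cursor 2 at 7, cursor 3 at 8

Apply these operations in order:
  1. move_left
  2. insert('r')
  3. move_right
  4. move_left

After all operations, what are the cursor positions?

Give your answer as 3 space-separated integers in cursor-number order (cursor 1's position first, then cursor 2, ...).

After op 1 (move_left): buffer="mzdmkkln" (len 8), cursors c1@1 c2@6 c3@7, authorship ........
After op 2 (insert('r')): buffer="mrzdmkkrlrn" (len 11), cursors c1@2 c2@8 c3@10, authorship .1.....2.3.
After op 3 (move_right): buffer="mrzdmkkrlrn" (len 11), cursors c1@3 c2@9 c3@11, authorship .1.....2.3.
After op 4 (move_left): buffer="mrzdmkkrlrn" (len 11), cursors c1@2 c2@8 c3@10, authorship .1.....2.3.

Answer: 2 8 10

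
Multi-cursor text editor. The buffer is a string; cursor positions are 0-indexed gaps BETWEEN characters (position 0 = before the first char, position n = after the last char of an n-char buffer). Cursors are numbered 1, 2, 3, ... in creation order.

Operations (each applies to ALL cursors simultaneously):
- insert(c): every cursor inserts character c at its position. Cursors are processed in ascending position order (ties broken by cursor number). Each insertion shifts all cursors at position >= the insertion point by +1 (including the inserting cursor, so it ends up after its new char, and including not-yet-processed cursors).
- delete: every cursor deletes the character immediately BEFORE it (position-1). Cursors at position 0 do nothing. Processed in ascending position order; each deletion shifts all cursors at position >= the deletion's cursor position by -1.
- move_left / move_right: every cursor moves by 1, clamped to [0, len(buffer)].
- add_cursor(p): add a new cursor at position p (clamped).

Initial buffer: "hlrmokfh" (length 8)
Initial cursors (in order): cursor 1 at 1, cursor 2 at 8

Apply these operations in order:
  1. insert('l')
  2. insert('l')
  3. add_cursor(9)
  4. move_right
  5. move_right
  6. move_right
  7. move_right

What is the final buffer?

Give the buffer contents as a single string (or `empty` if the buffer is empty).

Answer: hlllrmokfhll

Derivation:
After op 1 (insert('l')): buffer="hllrmokfhl" (len 10), cursors c1@2 c2@10, authorship .1.......2
After op 2 (insert('l')): buffer="hlllrmokfhll" (len 12), cursors c1@3 c2@12, authorship .11.......22
After op 3 (add_cursor(9)): buffer="hlllrmokfhll" (len 12), cursors c1@3 c3@9 c2@12, authorship .11.......22
After op 4 (move_right): buffer="hlllrmokfhll" (len 12), cursors c1@4 c3@10 c2@12, authorship .11.......22
After op 5 (move_right): buffer="hlllrmokfhll" (len 12), cursors c1@5 c3@11 c2@12, authorship .11.......22
After op 6 (move_right): buffer="hlllrmokfhll" (len 12), cursors c1@6 c2@12 c3@12, authorship .11.......22
After op 7 (move_right): buffer="hlllrmokfhll" (len 12), cursors c1@7 c2@12 c3@12, authorship .11.......22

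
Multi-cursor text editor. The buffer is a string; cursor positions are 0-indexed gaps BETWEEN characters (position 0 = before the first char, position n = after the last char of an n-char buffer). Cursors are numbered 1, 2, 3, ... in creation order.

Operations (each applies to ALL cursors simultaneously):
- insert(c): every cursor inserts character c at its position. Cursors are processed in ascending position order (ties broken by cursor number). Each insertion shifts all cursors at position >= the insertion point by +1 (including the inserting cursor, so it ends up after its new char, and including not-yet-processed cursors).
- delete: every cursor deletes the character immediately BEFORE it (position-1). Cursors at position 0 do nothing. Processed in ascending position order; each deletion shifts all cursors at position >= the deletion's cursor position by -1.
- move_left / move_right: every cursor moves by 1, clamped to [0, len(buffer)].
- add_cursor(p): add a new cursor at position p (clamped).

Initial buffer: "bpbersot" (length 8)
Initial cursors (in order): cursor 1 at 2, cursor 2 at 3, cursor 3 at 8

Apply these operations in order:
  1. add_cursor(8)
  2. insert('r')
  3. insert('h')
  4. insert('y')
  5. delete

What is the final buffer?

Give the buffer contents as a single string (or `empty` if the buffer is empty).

After op 1 (add_cursor(8)): buffer="bpbersot" (len 8), cursors c1@2 c2@3 c3@8 c4@8, authorship ........
After op 2 (insert('r')): buffer="bprbrersotrr" (len 12), cursors c1@3 c2@5 c3@12 c4@12, authorship ..1.2.....34
After op 3 (insert('h')): buffer="bprhbrhersotrrhh" (len 16), cursors c1@4 c2@7 c3@16 c4@16, authorship ..11.22.....3434
After op 4 (insert('y')): buffer="bprhybrhyersotrrhhyy" (len 20), cursors c1@5 c2@9 c3@20 c4@20, authorship ..111.222.....343434
After op 5 (delete): buffer="bprhbrhersotrrhh" (len 16), cursors c1@4 c2@7 c3@16 c4@16, authorship ..11.22.....3434

Answer: bprhbrhersotrrhh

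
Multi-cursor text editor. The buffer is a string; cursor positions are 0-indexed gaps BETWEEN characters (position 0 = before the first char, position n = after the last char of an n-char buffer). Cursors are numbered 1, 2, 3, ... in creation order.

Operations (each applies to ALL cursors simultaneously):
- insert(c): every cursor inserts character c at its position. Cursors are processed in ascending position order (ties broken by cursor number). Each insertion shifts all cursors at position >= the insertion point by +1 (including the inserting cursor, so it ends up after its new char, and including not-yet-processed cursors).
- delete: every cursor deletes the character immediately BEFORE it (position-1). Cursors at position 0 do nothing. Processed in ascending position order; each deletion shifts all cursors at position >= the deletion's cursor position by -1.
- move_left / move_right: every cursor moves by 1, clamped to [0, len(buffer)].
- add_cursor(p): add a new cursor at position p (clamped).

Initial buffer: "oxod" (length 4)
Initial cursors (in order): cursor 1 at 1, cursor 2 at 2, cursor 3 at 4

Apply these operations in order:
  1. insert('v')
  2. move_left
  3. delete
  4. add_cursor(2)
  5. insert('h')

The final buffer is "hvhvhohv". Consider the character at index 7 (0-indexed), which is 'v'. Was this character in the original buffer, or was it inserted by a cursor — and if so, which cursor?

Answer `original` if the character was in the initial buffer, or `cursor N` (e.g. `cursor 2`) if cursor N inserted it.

After op 1 (insert('v')): buffer="ovxvodv" (len 7), cursors c1@2 c2@4 c3@7, authorship .1.2..3
After op 2 (move_left): buffer="ovxvodv" (len 7), cursors c1@1 c2@3 c3@6, authorship .1.2..3
After op 3 (delete): buffer="vvov" (len 4), cursors c1@0 c2@1 c3@3, authorship 12.3
After op 4 (add_cursor(2)): buffer="vvov" (len 4), cursors c1@0 c2@1 c4@2 c3@3, authorship 12.3
After op 5 (insert('h')): buffer="hvhvhohv" (len 8), cursors c1@1 c2@3 c4@5 c3@7, authorship 11224.33
Authorship (.=original, N=cursor N): 1 1 2 2 4 . 3 3
Index 7: author = 3

Answer: cursor 3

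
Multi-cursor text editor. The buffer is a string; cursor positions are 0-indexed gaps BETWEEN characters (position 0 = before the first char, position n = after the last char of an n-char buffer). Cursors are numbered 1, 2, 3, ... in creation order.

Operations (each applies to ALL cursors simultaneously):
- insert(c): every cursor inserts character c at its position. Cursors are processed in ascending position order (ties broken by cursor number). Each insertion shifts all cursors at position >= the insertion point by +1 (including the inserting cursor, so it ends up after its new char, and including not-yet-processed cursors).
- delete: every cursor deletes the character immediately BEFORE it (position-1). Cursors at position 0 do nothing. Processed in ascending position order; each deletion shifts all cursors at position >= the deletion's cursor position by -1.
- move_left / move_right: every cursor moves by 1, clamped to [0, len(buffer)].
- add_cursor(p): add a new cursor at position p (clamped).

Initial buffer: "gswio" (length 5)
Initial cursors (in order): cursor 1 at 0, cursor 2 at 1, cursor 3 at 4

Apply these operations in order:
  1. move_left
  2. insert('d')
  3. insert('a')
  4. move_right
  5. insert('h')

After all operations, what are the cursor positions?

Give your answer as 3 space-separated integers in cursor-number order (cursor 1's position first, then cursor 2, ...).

After op 1 (move_left): buffer="gswio" (len 5), cursors c1@0 c2@0 c3@3, authorship .....
After op 2 (insert('d')): buffer="ddgswdio" (len 8), cursors c1@2 c2@2 c3@6, authorship 12...3..
After op 3 (insert('a')): buffer="ddaagswdaio" (len 11), cursors c1@4 c2@4 c3@9, authorship 1212...33..
After op 4 (move_right): buffer="ddaagswdaio" (len 11), cursors c1@5 c2@5 c3@10, authorship 1212...33..
After op 5 (insert('h')): buffer="ddaaghhswdaiho" (len 14), cursors c1@7 c2@7 c3@13, authorship 1212.12..33.3.

Answer: 7 7 13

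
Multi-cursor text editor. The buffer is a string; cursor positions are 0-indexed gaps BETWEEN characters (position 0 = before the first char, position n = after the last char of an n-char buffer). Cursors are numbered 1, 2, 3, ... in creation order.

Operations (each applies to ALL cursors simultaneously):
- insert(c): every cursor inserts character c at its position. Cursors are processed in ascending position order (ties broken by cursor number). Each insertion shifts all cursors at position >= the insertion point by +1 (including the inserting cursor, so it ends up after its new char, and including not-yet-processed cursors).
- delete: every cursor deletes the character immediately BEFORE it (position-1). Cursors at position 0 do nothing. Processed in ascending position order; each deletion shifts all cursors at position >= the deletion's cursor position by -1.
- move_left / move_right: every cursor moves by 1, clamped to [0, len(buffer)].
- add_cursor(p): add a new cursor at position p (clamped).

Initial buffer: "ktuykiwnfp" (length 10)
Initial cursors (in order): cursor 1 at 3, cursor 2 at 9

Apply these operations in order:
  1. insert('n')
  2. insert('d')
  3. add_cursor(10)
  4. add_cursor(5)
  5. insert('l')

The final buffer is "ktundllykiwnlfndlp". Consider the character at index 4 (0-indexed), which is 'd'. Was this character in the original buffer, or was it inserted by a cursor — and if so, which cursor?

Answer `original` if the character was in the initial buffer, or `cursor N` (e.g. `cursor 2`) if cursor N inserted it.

After op 1 (insert('n')): buffer="ktunykiwnfnp" (len 12), cursors c1@4 c2@11, authorship ...1......2.
After op 2 (insert('d')): buffer="ktundykiwnfndp" (len 14), cursors c1@5 c2@13, authorship ...11......22.
After op 3 (add_cursor(10)): buffer="ktundykiwnfndp" (len 14), cursors c1@5 c3@10 c2@13, authorship ...11......22.
After op 4 (add_cursor(5)): buffer="ktundykiwnfndp" (len 14), cursors c1@5 c4@5 c3@10 c2@13, authorship ...11......22.
After op 5 (insert('l')): buffer="ktundllykiwnlfndlp" (len 18), cursors c1@7 c4@7 c3@13 c2@17, authorship ...1114.....3.222.
Authorship (.=original, N=cursor N): . . . 1 1 1 4 . . . . . 3 . 2 2 2 .
Index 4: author = 1

Answer: cursor 1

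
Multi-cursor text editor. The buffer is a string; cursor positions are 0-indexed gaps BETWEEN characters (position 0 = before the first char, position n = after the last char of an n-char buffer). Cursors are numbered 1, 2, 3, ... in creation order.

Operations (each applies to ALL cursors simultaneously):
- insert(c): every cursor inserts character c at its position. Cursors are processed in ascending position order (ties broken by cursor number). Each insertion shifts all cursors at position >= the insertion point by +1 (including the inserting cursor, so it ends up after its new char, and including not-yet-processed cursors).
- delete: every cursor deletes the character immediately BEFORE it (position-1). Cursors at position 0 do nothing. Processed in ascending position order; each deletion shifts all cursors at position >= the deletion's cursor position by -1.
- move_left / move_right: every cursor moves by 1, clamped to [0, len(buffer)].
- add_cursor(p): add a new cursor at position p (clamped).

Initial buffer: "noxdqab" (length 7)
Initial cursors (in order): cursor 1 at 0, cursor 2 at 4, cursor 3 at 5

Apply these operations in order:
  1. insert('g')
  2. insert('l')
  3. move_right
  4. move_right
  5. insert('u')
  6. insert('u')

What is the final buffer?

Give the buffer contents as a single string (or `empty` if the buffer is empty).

After op 1 (insert('g')): buffer="gnoxdgqgab" (len 10), cursors c1@1 c2@6 c3@8, authorship 1....2.3..
After op 2 (insert('l')): buffer="glnoxdglqglab" (len 13), cursors c1@2 c2@8 c3@11, authorship 11....22.33..
After op 3 (move_right): buffer="glnoxdglqglab" (len 13), cursors c1@3 c2@9 c3@12, authorship 11....22.33..
After op 4 (move_right): buffer="glnoxdglqglab" (len 13), cursors c1@4 c2@10 c3@13, authorship 11....22.33..
After op 5 (insert('u')): buffer="glnouxdglqgulabu" (len 16), cursors c1@5 c2@12 c3@16, authorship 11..1..22.323..3
After op 6 (insert('u')): buffer="glnouuxdglqguulabuu" (len 19), cursors c1@6 c2@14 c3@19, authorship 11..11..22.3223..33

Answer: glnouuxdglqguulabuu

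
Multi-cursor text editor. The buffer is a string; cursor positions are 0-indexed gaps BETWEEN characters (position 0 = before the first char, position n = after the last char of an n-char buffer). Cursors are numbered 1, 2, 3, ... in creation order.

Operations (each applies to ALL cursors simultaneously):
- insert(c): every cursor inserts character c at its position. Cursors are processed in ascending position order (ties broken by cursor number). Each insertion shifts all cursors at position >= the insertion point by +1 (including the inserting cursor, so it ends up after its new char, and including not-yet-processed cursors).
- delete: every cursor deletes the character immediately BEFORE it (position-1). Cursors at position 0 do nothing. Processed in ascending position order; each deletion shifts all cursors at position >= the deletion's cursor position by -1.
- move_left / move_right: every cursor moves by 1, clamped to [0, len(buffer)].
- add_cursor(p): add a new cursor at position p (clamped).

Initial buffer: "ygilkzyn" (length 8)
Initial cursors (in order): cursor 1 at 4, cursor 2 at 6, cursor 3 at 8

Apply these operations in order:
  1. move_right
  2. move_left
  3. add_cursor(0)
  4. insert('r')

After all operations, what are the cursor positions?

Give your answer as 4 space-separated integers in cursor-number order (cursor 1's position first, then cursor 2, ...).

After op 1 (move_right): buffer="ygilkzyn" (len 8), cursors c1@5 c2@7 c3@8, authorship ........
After op 2 (move_left): buffer="ygilkzyn" (len 8), cursors c1@4 c2@6 c3@7, authorship ........
After op 3 (add_cursor(0)): buffer="ygilkzyn" (len 8), cursors c4@0 c1@4 c2@6 c3@7, authorship ........
After op 4 (insert('r')): buffer="rygilrkzryrn" (len 12), cursors c4@1 c1@6 c2@9 c3@11, authorship 4....1..2.3.

Answer: 6 9 11 1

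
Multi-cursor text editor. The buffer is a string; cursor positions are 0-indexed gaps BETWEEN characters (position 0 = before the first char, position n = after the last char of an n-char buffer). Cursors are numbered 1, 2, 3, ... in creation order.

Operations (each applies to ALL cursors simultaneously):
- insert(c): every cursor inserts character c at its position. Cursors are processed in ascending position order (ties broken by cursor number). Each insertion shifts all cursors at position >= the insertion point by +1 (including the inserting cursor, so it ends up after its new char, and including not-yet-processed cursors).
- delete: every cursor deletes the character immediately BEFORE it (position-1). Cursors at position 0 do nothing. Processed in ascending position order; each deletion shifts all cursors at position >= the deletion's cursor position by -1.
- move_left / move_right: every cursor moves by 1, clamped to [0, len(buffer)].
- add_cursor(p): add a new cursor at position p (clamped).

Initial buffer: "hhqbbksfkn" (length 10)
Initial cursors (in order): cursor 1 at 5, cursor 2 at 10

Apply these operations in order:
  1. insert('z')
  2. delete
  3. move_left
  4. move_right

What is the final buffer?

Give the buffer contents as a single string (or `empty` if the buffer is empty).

Answer: hhqbbksfkn

Derivation:
After op 1 (insert('z')): buffer="hhqbbzksfknz" (len 12), cursors c1@6 c2@12, authorship .....1.....2
After op 2 (delete): buffer="hhqbbksfkn" (len 10), cursors c1@5 c2@10, authorship ..........
After op 3 (move_left): buffer="hhqbbksfkn" (len 10), cursors c1@4 c2@9, authorship ..........
After op 4 (move_right): buffer="hhqbbksfkn" (len 10), cursors c1@5 c2@10, authorship ..........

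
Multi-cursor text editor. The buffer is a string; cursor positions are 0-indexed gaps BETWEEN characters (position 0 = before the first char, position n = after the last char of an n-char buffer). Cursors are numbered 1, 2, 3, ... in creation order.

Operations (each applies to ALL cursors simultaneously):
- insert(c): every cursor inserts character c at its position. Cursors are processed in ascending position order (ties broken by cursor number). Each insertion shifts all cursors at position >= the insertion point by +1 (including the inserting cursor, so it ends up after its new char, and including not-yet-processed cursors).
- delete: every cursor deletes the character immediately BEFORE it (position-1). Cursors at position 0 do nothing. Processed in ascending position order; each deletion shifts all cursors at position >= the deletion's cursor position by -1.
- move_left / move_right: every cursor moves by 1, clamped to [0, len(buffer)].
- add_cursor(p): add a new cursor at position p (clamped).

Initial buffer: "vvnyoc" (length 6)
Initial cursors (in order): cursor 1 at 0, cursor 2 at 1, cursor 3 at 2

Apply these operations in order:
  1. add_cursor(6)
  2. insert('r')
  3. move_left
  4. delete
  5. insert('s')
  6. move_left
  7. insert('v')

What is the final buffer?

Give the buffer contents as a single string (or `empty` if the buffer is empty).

After op 1 (add_cursor(6)): buffer="vvnyoc" (len 6), cursors c1@0 c2@1 c3@2 c4@6, authorship ......
After op 2 (insert('r')): buffer="rvrvrnyocr" (len 10), cursors c1@1 c2@3 c3@5 c4@10, authorship 1.2.3....4
After op 3 (move_left): buffer="rvrvrnyocr" (len 10), cursors c1@0 c2@2 c3@4 c4@9, authorship 1.2.3....4
After op 4 (delete): buffer="rrrnyor" (len 7), cursors c1@0 c2@1 c3@2 c4@6, authorship 123...4
After op 5 (insert('s')): buffer="srsrsrnyosr" (len 11), cursors c1@1 c2@3 c3@5 c4@10, authorship 112233...44
After op 6 (move_left): buffer="srsrsrnyosr" (len 11), cursors c1@0 c2@2 c3@4 c4@9, authorship 112233...44
After op 7 (insert('v')): buffer="vsrvsrvsrnyovsr" (len 15), cursors c1@1 c2@4 c3@7 c4@13, authorship 111222333...444

Answer: vsrvsrvsrnyovsr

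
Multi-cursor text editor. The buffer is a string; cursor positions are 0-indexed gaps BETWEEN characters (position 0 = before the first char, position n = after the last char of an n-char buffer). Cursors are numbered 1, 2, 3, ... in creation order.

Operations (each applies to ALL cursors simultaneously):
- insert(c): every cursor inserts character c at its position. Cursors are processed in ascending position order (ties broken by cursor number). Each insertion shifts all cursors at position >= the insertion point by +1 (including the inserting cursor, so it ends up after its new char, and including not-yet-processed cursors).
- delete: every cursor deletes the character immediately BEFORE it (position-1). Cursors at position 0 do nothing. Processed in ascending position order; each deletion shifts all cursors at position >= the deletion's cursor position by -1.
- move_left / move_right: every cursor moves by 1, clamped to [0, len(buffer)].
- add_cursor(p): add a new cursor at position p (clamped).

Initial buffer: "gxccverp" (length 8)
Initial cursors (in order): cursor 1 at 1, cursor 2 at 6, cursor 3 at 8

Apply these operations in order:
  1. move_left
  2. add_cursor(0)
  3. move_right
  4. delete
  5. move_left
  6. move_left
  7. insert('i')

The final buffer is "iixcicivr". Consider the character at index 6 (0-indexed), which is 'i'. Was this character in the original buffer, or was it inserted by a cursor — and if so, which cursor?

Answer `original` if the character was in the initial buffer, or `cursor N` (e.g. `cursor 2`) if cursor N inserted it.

After op 1 (move_left): buffer="gxccverp" (len 8), cursors c1@0 c2@5 c3@7, authorship ........
After op 2 (add_cursor(0)): buffer="gxccverp" (len 8), cursors c1@0 c4@0 c2@5 c3@7, authorship ........
After op 3 (move_right): buffer="gxccverp" (len 8), cursors c1@1 c4@1 c2@6 c3@8, authorship ........
After op 4 (delete): buffer="xccvr" (len 5), cursors c1@0 c4@0 c2@4 c3@5, authorship .....
After op 5 (move_left): buffer="xccvr" (len 5), cursors c1@0 c4@0 c2@3 c3@4, authorship .....
After op 6 (move_left): buffer="xccvr" (len 5), cursors c1@0 c4@0 c2@2 c3@3, authorship .....
After op 7 (insert('i')): buffer="iixcicivr" (len 9), cursors c1@2 c4@2 c2@5 c3@7, authorship 14..2.3..
Authorship (.=original, N=cursor N): 1 4 . . 2 . 3 . .
Index 6: author = 3

Answer: cursor 3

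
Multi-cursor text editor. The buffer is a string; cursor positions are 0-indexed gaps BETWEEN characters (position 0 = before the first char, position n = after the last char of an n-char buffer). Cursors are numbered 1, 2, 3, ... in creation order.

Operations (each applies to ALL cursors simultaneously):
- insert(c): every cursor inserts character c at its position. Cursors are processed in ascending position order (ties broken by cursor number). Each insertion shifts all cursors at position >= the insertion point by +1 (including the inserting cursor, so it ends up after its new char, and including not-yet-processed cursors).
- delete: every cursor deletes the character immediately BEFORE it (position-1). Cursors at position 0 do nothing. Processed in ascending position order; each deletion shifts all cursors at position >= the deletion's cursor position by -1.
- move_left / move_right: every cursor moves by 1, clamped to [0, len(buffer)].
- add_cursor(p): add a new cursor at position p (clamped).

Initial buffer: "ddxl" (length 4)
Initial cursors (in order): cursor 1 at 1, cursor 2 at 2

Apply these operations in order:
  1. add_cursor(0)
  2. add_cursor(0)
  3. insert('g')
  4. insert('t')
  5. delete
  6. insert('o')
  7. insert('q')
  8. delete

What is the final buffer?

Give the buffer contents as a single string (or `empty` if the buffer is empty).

After op 1 (add_cursor(0)): buffer="ddxl" (len 4), cursors c3@0 c1@1 c2@2, authorship ....
After op 2 (add_cursor(0)): buffer="ddxl" (len 4), cursors c3@0 c4@0 c1@1 c2@2, authorship ....
After op 3 (insert('g')): buffer="ggdgdgxl" (len 8), cursors c3@2 c4@2 c1@4 c2@6, authorship 34.1.2..
After op 4 (insert('t')): buffer="ggttdgtdgtxl" (len 12), cursors c3@4 c4@4 c1@7 c2@10, authorship 3434.11.22..
After op 5 (delete): buffer="ggdgdgxl" (len 8), cursors c3@2 c4@2 c1@4 c2@6, authorship 34.1.2..
After op 6 (insert('o')): buffer="ggoodgodgoxl" (len 12), cursors c3@4 c4@4 c1@7 c2@10, authorship 3434.11.22..
After op 7 (insert('q')): buffer="ggooqqdgoqdgoqxl" (len 16), cursors c3@6 c4@6 c1@10 c2@14, authorship 343434.111.222..
After op 8 (delete): buffer="ggoodgodgoxl" (len 12), cursors c3@4 c4@4 c1@7 c2@10, authorship 3434.11.22..

Answer: ggoodgodgoxl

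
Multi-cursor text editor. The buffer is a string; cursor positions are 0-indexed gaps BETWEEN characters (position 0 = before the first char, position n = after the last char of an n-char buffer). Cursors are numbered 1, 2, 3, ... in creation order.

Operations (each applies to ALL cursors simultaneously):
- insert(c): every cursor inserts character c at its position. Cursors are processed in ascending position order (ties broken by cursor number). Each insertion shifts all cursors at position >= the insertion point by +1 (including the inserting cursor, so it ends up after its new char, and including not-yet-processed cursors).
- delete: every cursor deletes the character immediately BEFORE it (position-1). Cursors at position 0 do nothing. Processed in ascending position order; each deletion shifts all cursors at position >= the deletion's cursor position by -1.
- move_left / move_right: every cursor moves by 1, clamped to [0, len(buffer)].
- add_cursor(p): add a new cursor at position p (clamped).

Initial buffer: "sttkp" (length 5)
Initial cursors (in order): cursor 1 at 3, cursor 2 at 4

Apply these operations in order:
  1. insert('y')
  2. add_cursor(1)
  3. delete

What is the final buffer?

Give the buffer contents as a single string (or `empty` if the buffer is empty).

Answer: ttkp

Derivation:
After op 1 (insert('y')): buffer="sttykyp" (len 7), cursors c1@4 c2@6, authorship ...1.2.
After op 2 (add_cursor(1)): buffer="sttykyp" (len 7), cursors c3@1 c1@4 c2@6, authorship ...1.2.
After op 3 (delete): buffer="ttkp" (len 4), cursors c3@0 c1@2 c2@3, authorship ....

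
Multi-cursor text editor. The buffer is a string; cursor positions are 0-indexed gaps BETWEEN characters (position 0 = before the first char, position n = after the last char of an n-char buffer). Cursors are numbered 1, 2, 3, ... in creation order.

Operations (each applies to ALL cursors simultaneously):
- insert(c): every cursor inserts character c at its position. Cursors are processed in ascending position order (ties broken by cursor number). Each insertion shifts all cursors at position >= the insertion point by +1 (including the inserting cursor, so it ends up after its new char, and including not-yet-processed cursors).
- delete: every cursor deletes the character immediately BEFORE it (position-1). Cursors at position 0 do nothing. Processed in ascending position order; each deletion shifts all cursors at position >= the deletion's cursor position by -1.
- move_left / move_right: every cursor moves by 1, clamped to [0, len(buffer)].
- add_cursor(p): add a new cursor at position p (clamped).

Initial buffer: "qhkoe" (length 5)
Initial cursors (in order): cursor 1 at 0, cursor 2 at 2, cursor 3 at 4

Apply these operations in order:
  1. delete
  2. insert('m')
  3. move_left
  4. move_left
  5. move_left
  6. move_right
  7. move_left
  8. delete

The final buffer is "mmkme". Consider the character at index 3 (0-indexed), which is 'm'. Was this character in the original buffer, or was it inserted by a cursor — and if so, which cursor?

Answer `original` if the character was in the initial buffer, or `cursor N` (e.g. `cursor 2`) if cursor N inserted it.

After op 1 (delete): buffer="qke" (len 3), cursors c1@0 c2@1 c3@2, authorship ...
After op 2 (insert('m')): buffer="mqmkme" (len 6), cursors c1@1 c2@3 c3@5, authorship 1.2.3.
After op 3 (move_left): buffer="mqmkme" (len 6), cursors c1@0 c2@2 c3@4, authorship 1.2.3.
After op 4 (move_left): buffer="mqmkme" (len 6), cursors c1@0 c2@1 c3@3, authorship 1.2.3.
After op 5 (move_left): buffer="mqmkme" (len 6), cursors c1@0 c2@0 c3@2, authorship 1.2.3.
After op 6 (move_right): buffer="mqmkme" (len 6), cursors c1@1 c2@1 c3@3, authorship 1.2.3.
After op 7 (move_left): buffer="mqmkme" (len 6), cursors c1@0 c2@0 c3@2, authorship 1.2.3.
After op 8 (delete): buffer="mmkme" (len 5), cursors c1@0 c2@0 c3@1, authorship 12.3.
Authorship (.=original, N=cursor N): 1 2 . 3 .
Index 3: author = 3

Answer: cursor 3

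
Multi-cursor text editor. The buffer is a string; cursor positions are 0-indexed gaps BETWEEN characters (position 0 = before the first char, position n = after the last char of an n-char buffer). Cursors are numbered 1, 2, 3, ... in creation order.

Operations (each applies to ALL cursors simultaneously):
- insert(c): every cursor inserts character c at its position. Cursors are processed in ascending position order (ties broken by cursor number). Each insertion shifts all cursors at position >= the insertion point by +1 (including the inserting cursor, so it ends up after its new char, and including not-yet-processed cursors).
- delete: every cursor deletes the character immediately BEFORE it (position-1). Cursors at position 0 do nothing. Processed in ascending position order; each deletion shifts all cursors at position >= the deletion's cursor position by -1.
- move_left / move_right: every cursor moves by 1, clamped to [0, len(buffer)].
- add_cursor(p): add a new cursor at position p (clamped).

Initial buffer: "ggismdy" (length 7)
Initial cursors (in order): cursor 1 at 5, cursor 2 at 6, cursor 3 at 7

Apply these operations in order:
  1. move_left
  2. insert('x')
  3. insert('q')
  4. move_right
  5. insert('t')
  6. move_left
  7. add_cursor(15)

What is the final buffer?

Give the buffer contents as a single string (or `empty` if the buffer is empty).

After op 1 (move_left): buffer="ggismdy" (len 7), cursors c1@4 c2@5 c3@6, authorship .......
After op 2 (insert('x')): buffer="ggisxmxdxy" (len 10), cursors c1@5 c2@7 c3@9, authorship ....1.2.3.
After op 3 (insert('q')): buffer="ggisxqmxqdxqy" (len 13), cursors c1@6 c2@9 c3@12, authorship ....11.22.33.
After op 4 (move_right): buffer="ggisxqmxqdxqy" (len 13), cursors c1@7 c2@10 c3@13, authorship ....11.22.33.
After op 5 (insert('t')): buffer="ggisxqmtxqdtxqyt" (len 16), cursors c1@8 c2@12 c3@16, authorship ....11.122.233.3
After op 6 (move_left): buffer="ggisxqmtxqdtxqyt" (len 16), cursors c1@7 c2@11 c3@15, authorship ....11.122.233.3
After op 7 (add_cursor(15)): buffer="ggisxqmtxqdtxqyt" (len 16), cursors c1@7 c2@11 c3@15 c4@15, authorship ....11.122.233.3

Answer: ggisxqmtxqdtxqyt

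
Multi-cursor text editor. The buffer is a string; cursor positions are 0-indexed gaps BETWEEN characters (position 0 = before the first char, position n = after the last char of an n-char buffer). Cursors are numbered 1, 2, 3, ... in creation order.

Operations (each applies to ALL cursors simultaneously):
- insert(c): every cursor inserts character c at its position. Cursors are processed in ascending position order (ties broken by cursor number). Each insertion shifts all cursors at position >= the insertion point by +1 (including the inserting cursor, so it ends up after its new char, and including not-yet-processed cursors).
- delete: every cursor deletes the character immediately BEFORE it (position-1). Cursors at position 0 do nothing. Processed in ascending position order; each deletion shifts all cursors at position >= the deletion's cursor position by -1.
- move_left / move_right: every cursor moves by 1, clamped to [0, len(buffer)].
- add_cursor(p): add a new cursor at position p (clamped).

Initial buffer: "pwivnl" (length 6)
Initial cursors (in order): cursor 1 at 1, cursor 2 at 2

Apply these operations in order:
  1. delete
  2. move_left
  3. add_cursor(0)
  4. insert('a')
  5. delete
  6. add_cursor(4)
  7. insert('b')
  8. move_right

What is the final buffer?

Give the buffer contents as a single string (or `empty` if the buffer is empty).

After op 1 (delete): buffer="ivnl" (len 4), cursors c1@0 c2@0, authorship ....
After op 2 (move_left): buffer="ivnl" (len 4), cursors c1@0 c2@0, authorship ....
After op 3 (add_cursor(0)): buffer="ivnl" (len 4), cursors c1@0 c2@0 c3@0, authorship ....
After op 4 (insert('a')): buffer="aaaivnl" (len 7), cursors c1@3 c2@3 c3@3, authorship 123....
After op 5 (delete): buffer="ivnl" (len 4), cursors c1@0 c2@0 c3@0, authorship ....
After op 6 (add_cursor(4)): buffer="ivnl" (len 4), cursors c1@0 c2@0 c3@0 c4@4, authorship ....
After op 7 (insert('b')): buffer="bbbivnlb" (len 8), cursors c1@3 c2@3 c3@3 c4@8, authorship 123....4
After op 8 (move_right): buffer="bbbivnlb" (len 8), cursors c1@4 c2@4 c3@4 c4@8, authorship 123....4

Answer: bbbivnlb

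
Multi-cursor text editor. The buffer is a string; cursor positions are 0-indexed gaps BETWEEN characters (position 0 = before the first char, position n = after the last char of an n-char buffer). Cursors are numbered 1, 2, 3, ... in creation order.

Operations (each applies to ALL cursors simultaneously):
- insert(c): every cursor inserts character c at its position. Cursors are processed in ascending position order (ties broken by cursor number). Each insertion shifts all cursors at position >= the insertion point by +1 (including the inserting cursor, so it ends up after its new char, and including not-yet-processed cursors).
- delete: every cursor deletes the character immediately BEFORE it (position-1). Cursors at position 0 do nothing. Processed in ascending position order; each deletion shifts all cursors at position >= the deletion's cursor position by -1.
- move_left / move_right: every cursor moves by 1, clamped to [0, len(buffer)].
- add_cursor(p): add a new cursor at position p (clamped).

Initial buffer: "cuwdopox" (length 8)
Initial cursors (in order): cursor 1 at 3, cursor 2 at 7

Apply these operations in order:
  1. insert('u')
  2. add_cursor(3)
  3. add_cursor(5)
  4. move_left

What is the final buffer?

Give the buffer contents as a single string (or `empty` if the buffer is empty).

After op 1 (insert('u')): buffer="cuwudopoux" (len 10), cursors c1@4 c2@9, authorship ...1....2.
After op 2 (add_cursor(3)): buffer="cuwudopoux" (len 10), cursors c3@3 c1@4 c2@9, authorship ...1....2.
After op 3 (add_cursor(5)): buffer="cuwudopoux" (len 10), cursors c3@3 c1@4 c4@5 c2@9, authorship ...1....2.
After op 4 (move_left): buffer="cuwudopoux" (len 10), cursors c3@2 c1@3 c4@4 c2@8, authorship ...1....2.

Answer: cuwudopoux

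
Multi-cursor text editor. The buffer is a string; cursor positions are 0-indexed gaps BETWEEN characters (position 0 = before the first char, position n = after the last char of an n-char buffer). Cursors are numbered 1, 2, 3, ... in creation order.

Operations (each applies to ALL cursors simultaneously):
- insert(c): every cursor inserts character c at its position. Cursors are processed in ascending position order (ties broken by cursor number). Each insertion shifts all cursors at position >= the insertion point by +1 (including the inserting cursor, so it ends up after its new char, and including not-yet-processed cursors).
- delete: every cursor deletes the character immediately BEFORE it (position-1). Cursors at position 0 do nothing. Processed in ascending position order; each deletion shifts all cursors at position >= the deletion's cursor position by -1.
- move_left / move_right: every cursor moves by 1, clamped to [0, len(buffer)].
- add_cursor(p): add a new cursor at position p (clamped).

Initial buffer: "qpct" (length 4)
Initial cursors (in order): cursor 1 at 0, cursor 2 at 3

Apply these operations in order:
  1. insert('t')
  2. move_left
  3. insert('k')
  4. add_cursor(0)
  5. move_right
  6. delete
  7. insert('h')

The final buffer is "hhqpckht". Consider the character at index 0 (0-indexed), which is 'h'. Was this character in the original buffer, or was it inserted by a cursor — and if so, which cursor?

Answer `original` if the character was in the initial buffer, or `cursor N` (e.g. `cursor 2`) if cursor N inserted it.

After op 1 (insert('t')): buffer="tqpctt" (len 6), cursors c1@1 c2@5, authorship 1...2.
After op 2 (move_left): buffer="tqpctt" (len 6), cursors c1@0 c2@4, authorship 1...2.
After op 3 (insert('k')): buffer="ktqpcktt" (len 8), cursors c1@1 c2@6, authorship 11...22.
After op 4 (add_cursor(0)): buffer="ktqpcktt" (len 8), cursors c3@0 c1@1 c2@6, authorship 11...22.
After op 5 (move_right): buffer="ktqpcktt" (len 8), cursors c3@1 c1@2 c2@7, authorship 11...22.
After op 6 (delete): buffer="qpckt" (len 5), cursors c1@0 c3@0 c2@4, authorship ...2.
After op 7 (insert('h')): buffer="hhqpckht" (len 8), cursors c1@2 c3@2 c2@7, authorship 13...22.
Authorship (.=original, N=cursor N): 1 3 . . . 2 2 .
Index 0: author = 1

Answer: cursor 1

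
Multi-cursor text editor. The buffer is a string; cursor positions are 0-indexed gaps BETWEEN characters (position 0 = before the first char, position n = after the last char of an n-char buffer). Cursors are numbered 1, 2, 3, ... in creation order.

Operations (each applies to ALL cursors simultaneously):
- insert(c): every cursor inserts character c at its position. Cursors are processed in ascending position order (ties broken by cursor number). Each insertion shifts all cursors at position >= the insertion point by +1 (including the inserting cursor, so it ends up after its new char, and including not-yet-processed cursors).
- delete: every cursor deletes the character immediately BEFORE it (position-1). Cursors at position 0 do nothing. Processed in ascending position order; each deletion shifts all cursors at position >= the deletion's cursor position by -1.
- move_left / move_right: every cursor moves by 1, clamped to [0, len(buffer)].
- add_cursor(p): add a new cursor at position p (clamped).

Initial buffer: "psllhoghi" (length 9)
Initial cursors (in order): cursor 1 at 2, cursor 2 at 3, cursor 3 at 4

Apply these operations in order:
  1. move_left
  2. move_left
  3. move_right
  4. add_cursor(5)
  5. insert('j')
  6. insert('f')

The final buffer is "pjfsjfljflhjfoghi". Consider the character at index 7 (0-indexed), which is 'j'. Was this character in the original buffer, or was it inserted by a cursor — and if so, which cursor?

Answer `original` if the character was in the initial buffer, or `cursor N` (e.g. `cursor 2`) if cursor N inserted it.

Answer: cursor 3

Derivation:
After op 1 (move_left): buffer="psllhoghi" (len 9), cursors c1@1 c2@2 c3@3, authorship .........
After op 2 (move_left): buffer="psllhoghi" (len 9), cursors c1@0 c2@1 c3@2, authorship .........
After op 3 (move_right): buffer="psllhoghi" (len 9), cursors c1@1 c2@2 c3@3, authorship .........
After op 4 (add_cursor(5)): buffer="psllhoghi" (len 9), cursors c1@1 c2@2 c3@3 c4@5, authorship .........
After op 5 (insert('j')): buffer="pjsjljlhjoghi" (len 13), cursors c1@2 c2@4 c3@6 c4@9, authorship .1.2.3..4....
After op 6 (insert('f')): buffer="pjfsjfljflhjfoghi" (len 17), cursors c1@3 c2@6 c3@9 c4@13, authorship .11.22.33..44....
Authorship (.=original, N=cursor N): . 1 1 . 2 2 . 3 3 . . 4 4 . . . .
Index 7: author = 3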